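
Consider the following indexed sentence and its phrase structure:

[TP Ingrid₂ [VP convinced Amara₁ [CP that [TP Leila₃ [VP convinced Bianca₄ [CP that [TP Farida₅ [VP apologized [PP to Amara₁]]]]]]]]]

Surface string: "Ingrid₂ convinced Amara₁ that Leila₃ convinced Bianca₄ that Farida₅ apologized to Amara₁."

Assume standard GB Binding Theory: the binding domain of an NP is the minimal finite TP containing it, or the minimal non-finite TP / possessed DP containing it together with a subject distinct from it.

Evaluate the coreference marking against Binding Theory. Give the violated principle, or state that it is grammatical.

The two coindexed NPs are *Amara₁* (the higher occurrence) and *Amara₁* (the lower occurrence).
*Amara₁* (the lower occurrence) is an R-expression. Principle C requires it to be free everywhere.
*Amara₁* (the higher occurrence) c-commands it and carries the same index.
The R-expression is bound → Principle C violation.

Principle C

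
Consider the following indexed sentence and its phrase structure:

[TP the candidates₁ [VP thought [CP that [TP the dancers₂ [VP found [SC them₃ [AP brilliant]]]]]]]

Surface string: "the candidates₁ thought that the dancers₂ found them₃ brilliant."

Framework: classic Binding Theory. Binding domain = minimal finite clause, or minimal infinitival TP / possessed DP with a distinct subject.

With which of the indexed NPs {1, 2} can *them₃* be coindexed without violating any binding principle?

*them* is a pronoun, so Principle B applies: it must be free in its binding domain.
Binding domain of *them₃*: the embedded TP, whose subject is the dancers₂.
*the candidates₁* c-commands the pronoun but from outside its binding domain, and is not c-commanded by it → coindexation permitted.
*the dancers₂* c-commands the pronoun within its binding domain → coindexation would violate Principle B.

{1}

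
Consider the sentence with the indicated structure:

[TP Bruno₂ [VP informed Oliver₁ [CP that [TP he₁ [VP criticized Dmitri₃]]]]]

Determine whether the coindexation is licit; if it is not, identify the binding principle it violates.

grammatical

The two coindexed NPs are *Oliver₁* and *he₁*.
*he₁* is a pronoun; nothing c-commands it within its binding domain (the embedded TP.), so Principle B holds trivially.
*Oliver₁* is an R-expression; *he₁* does not c-command it, and no other NP shares its index, so Principle C is satisfied.
All principles are respected.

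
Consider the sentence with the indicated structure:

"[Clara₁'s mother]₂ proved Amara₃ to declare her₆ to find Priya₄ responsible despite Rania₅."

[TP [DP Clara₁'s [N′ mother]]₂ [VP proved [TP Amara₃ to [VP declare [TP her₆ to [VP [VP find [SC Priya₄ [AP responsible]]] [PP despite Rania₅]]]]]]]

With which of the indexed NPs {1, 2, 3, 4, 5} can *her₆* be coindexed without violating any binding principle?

{1, 2}

*her* is a pronoun, so Principle B applies: it must be free in its binding domain.
Binding domain of *her₆*: the embedded TP, whose subject is Amara₃.
*Clara₁* and the pronoun do not c-command one another → neither Principle B nor Principle C is at stake; coindexation permitted.
*[Clara₁'s mother]₂* c-commands the pronoun but from outside its binding domain, and is not c-commanded by it → coindexation permitted.
*Amara₃* c-commands the pronoun within its binding domain → coindexation would violate Principle B.
*Priya₄*: the pronoun c-commands this R-expression → coindexation would violate Principle C on *Priya₄*.
*Rania₅*: the pronoun c-commands this R-expression → coindexation would violate Principle C on *Rania₅*.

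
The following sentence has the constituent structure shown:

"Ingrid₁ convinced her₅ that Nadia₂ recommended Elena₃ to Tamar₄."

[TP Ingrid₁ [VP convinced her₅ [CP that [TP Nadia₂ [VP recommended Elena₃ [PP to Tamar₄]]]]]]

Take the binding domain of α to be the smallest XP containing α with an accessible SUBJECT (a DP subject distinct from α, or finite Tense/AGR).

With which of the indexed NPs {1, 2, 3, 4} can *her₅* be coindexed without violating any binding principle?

none

*her* is a pronoun, so Principle B applies: it must be free in its binding domain.
Binding domain of *her₅*: the matrix TP, whose subject is Ingrid₁.
*Ingrid₁* c-commands the pronoun within its binding domain → coindexation would violate Principle B.
*Nadia₂*: the pronoun c-commands this R-expression → coindexation would violate Principle C on *Nadia₂*.
*Elena₃*: the pronoun c-commands this R-expression → coindexation would violate Principle C on *Elena₃*.
*Tamar₄*: the pronoun c-commands this R-expression → coindexation would violate Principle C on *Tamar₄*.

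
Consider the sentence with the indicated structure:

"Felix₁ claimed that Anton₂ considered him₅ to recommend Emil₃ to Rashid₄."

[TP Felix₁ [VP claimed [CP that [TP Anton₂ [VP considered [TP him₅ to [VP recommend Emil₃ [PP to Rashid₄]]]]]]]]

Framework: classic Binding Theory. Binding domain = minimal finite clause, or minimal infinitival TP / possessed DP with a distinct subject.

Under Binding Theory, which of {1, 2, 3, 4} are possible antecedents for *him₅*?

{1}

*him* is a pronoun, so Principle B applies: it must be free in its binding domain.
Binding domain of *him₅*: the embedded TP, whose subject is Anton₂.
*Felix₁* c-commands the pronoun but from outside its binding domain, and is not c-commanded by it → coindexation permitted.
*Anton₂* c-commands the pronoun within its binding domain → coindexation would violate Principle B.
*Emil₃*: the pronoun c-commands this R-expression → coindexation would violate Principle C on *Emil₃*.
*Rashid₄*: the pronoun c-commands this R-expression → coindexation would violate Principle C on *Rashid₄*.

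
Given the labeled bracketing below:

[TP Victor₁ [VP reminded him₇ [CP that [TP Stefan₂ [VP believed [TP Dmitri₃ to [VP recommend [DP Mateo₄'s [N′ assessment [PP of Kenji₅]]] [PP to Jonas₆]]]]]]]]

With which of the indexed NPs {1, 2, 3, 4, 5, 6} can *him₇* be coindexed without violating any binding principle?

*him* is a pronoun, so Principle B applies: it must be free in its binding domain.
Binding domain of *him₇*: the matrix TP, whose subject is Victor₁.
*Victor₁* c-commands the pronoun within its binding domain → coindexation would violate Principle B.
*Stefan₂*: the pronoun c-commands this R-expression → coindexation would violate Principle C on *Stefan₂*.
*Dmitri₃*: the pronoun c-commands this R-expression → coindexation would violate Principle C on *Dmitri₃*.
*Mateo₄*: the pronoun c-commands this R-expression → coindexation would violate Principle C on *Mateo₄*.
*Kenji₅*: the pronoun c-commands this R-expression → coindexation would violate Principle C on *Kenji₅*.
*Jonas₆*: the pronoun c-commands this R-expression → coindexation would violate Principle C on *Jonas₆*.

none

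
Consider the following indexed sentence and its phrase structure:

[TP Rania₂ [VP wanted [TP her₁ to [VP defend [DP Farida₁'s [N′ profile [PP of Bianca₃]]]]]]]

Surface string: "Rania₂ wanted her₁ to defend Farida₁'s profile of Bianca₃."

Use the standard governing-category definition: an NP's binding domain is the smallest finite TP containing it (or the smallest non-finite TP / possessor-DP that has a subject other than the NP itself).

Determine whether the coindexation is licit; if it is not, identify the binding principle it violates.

Principle C

The two coindexed NPs are *her₁* and *Farida₁*.
*Farida₁* is an R-expression. Principle C requires it to be free everywhere.
*her₁* c-commands it and carries the same index.
The R-expression is bound → Principle C violation.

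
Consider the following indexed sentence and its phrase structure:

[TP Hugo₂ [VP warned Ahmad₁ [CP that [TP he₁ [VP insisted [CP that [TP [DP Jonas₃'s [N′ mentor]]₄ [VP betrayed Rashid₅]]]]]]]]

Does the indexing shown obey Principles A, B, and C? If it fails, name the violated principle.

The two coindexed NPs are *Ahmad₁* and *he₁*.
*he₁* is a pronoun; nothing c-commands it within its binding domain (the embedded TP.), so Principle B holds trivially.
*Ahmad₁* is an R-expression; *he₁* does not c-command it, and no other NP shares its index, so Principle C is satisfied.
All principles are respected.

grammatical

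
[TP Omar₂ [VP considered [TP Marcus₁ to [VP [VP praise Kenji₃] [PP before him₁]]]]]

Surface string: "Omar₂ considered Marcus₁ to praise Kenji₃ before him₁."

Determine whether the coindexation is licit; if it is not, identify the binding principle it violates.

The two coindexed NPs are *Marcus₁* and *him₁*.
*him₁* is a pronoun. Its binding domain is the embedded TP, whose subject is Marcus₁.
*Marcus₁* c-commands it within that domain and carries the same index.
The pronoun is locally bound → Principle B violation.

Principle B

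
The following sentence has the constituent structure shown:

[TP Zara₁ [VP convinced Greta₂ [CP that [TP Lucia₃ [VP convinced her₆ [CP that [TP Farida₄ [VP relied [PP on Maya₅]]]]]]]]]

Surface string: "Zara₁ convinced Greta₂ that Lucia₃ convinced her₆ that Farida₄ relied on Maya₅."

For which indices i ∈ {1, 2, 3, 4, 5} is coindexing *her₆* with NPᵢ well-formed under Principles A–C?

*her* is a pronoun, so Principle B applies: it must be free in its binding domain.
Binding domain of *her₆*: the embedded TP, whose subject is Lucia₃.
*Zara₁* c-commands the pronoun but from outside its binding domain, and is not c-commanded by it → coindexation permitted.
*Greta₂* c-commands the pronoun but from outside its binding domain, and is not c-commanded by it → coindexation permitted.
*Lucia₃* c-commands the pronoun within its binding domain → coindexation would violate Principle B.
*Farida₄*: the pronoun c-commands this R-expression → coindexation would violate Principle C on *Farida₄*.
*Maya₅*: the pronoun c-commands this R-expression → coindexation would violate Principle C on *Maya₅*.

{1, 2}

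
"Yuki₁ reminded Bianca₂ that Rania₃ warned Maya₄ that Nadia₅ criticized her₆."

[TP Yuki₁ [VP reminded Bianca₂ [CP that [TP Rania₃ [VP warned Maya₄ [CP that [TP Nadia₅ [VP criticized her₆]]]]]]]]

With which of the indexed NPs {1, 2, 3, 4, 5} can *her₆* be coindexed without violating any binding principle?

*her* is a pronoun, so Principle B applies: it must be free in its binding domain.
Binding domain of *her₆*: the embedded TP, whose subject is Nadia₅.
*Yuki₁* c-commands the pronoun but from outside its binding domain, and is not c-commanded by it → coindexation permitted.
*Bianca₂* c-commands the pronoun but from outside its binding domain, and is not c-commanded by it → coindexation permitted.
*Rania₃* c-commands the pronoun but from outside its binding domain, and is not c-commanded by it → coindexation permitted.
*Maya₄* c-commands the pronoun but from outside its binding domain, and is not c-commanded by it → coindexation permitted.
*Nadia₅* c-commands the pronoun within its binding domain → coindexation would violate Principle B.

{1, 2, 3, 4}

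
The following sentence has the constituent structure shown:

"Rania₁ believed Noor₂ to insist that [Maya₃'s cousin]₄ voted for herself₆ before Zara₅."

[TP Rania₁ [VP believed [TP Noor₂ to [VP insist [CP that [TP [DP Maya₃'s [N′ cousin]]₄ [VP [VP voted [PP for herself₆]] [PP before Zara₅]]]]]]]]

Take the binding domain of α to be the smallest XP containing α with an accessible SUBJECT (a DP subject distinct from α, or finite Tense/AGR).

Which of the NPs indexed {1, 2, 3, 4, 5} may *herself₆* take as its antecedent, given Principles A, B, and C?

*herself* is an anaphor, so Principle A applies: it must be bound in its binding domain.
Binding domain of *herself₆*: the embedded TP, whose subject is [Maya₃'s cousin]₄.
*Rania₁* c-commands the anaphor but is outside its binding domain → cannot satisfy Principle A.
*Noor₂* c-commands the anaphor but is outside its binding domain → cannot satisfy Principle A.
*Maya₃* does not c-command the anaphor → cannot bind it.
*[Maya₃'s cousin]₄* c-commands the anaphor within its binding domain → licit binder.
*Zara₅* does not c-command the anaphor → cannot bind it.

{4}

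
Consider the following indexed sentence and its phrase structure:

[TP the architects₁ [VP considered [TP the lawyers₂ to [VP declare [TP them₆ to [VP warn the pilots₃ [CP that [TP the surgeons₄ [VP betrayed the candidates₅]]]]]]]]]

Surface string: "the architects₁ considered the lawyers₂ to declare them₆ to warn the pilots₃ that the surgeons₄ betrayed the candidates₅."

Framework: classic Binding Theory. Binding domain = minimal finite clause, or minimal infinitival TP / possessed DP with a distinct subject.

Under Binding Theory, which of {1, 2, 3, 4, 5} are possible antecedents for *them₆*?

{1}

*them* is a pronoun, so Principle B applies: it must be free in its binding domain.
Binding domain of *them₆*: the embedded TP, whose subject is the lawyers₂.
*the architects₁* c-commands the pronoun but from outside its binding domain, and is not c-commanded by it → coindexation permitted.
*the lawyers₂* c-commands the pronoun within its binding domain → coindexation would violate Principle B.
*the pilots₃*: the pronoun c-commands this R-expression → coindexation would violate Principle C on *the pilots₃*.
*the surgeons₄*: the pronoun c-commands this R-expression → coindexation would violate Principle C on *the surgeons₄*.
*the candidates₅*: the pronoun c-commands this R-expression → coindexation would violate Principle C on *the candidates₅*.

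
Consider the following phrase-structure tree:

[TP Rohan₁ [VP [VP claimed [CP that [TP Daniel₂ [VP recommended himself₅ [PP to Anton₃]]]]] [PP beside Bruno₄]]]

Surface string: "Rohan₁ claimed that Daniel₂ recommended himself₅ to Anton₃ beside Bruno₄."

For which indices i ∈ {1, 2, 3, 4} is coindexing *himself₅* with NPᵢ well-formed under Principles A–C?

*himself* is an anaphor, so Principle A applies: it must be bound in its binding domain.
Binding domain of *himself₅*: the embedded TP, whose subject is Daniel₂.
*Rohan₁* c-commands the anaphor but is outside its binding domain → cannot satisfy Principle A.
*Daniel₂* c-commands the anaphor within its binding domain → licit binder.
*Anton₃* does not c-command the anaphor → cannot bind it.
*Bruno₄* does not c-command the anaphor → cannot bind it.

{2}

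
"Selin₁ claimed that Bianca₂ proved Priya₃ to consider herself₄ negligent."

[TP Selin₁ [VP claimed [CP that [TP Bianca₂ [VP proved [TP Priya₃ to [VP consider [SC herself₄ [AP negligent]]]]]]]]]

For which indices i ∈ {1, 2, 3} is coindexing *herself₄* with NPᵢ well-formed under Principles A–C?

{3}

*herself* is an anaphor, so Principle A applies: it must be bound in its binding domain.
Binding domain of *herself₄*: the embedded TP, whose subject is Priya₃.
*Selin₁* c-commands the anaphor but is outside its binding domain → cannot satisfy Principle A.
*Bianca₂* c-commands the anaphor but is outside its binding domain → cannot satisfy Principle A.
*Priya₃* c-commands the anaphor within its binding domain → licit binder.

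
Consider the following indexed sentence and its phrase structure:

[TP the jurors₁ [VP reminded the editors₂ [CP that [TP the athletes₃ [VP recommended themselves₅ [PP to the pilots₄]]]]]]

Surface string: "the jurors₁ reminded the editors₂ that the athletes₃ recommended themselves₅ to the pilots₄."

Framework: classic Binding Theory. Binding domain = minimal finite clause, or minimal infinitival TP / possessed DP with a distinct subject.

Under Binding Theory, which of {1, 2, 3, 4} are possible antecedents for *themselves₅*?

*themselves* is an anaphor, so Principle A applies: it must be bound in its binding domain.
Binding domain of *themselves₅*: the embedded TP, whose subject is the athletes₃.
*the jurors₁* c-commands the anaphor but is outside its binding domain → cannot satisfy Principle A.
*the editors₂* c-commands the anaphor but is outside its binding domain → cannot satisfy Principle A.
*the athletes₃* c-commands the anaphor within its binding domain → licit binder.
*the pilots₄* does not c-command the anaphor → cannot bind it.

{3}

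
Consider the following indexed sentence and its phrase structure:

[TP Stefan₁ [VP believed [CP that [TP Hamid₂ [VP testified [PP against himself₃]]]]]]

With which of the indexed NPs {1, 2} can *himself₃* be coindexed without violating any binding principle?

{2}

*himself* is an anaphor, so Principle A applies: it must be bound in its binding domain.
Binding domain of *himself₃*: the embedded TP, whose subject is Hamid₂.
*Stefan₁* c-commands the anaphor but is outside its binding domain → cannot satisfy Principle A.
*Hamid₂* c-commands the anaphor within its binding domain → licit binder.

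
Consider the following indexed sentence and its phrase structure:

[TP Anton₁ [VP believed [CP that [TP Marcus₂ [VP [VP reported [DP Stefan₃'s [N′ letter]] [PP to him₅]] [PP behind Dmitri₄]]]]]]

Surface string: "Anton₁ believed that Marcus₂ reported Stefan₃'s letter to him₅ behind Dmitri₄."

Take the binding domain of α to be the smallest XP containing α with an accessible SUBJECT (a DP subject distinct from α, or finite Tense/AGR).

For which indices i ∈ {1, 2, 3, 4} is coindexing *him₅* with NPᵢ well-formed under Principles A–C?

{1, 3, 4}

*him* is a pronoun, so Principle B applies: it must be free in its binding domain.
Binding domain of *him₅*: the embedded TP, whose subject is Marcus₂.
*Anton₁* c-commands the pronoun but from outside its binding domain, and is not c-commanded by it → coindexation permitted.
*Marcus₂* c-commands the pronoun within its binding domain → coindexation would violate Principle B.
*Stefan₃* and the pronoun do not c-command one another → neither Principle B nor Principle C is at stake; coindexation permitted.
*Dmitri₄* and the pronoun do not c-command one another → neither Principle B nor Principle C is at stake; coindexation permitted.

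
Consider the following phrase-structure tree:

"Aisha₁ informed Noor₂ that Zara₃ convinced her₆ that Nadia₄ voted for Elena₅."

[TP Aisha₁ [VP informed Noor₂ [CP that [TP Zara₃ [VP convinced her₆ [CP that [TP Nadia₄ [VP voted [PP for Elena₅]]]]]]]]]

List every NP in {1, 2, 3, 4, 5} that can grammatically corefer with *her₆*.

{1, 2}

*her* is a pronoun, so Principle B applies: it must be free in its binding domain.
Binding domain of *her₆*: the embedded TP, whose subject is Zara₃.
*Aisha₁* c-commands the pronoun but from outside its binding domain, and is not c-commanded by it → coindexation permitted.
*Noor₂* c-commands the pronoun but from outside its binding domain, and is not c-commanded by it → coindexation permitted.
*Zara₃* c-commands the pronoun within its binding domain → coindexation would violate Principle B.
*Nadia₄*: the pronoun c-commands this R-expression → coindexation would violate Principle C on *Nadia₄*.
*Elena₅*: the pronoun c-commands this R-expression → coindexation would violate Principle C on *Elena₅*.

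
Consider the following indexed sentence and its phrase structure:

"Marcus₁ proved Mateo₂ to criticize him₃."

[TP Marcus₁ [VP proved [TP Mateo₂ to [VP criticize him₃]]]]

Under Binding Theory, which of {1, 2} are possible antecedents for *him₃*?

{1}

*him* is a pronoun, so Principle B applies: it must be free in its binding domain.
Binding domain of *him₃*: the embedded TP, whose subject is Mateo₂.
*Marcus₁* c-commands the pronoun but from outside its binding domain, and is not c-commanded by it → coindexation permitted.
*Mateo₂* c-commands the pronoun within its binding domain → coindexation would violate Principle B.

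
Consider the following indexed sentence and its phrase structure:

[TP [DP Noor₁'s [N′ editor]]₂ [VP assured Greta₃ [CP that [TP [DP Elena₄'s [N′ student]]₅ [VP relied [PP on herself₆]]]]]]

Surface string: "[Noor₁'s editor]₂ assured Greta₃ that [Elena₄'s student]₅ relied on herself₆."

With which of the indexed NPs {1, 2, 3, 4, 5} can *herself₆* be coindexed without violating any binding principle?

*herself* is an anaphor, so Principle A applies: it must be bound in its binding domain.
Binding domain of *herself₆*: the embedded TP, whose subject is [Elena₄'s student]₅.
*Noor₁* does not c-command the anaphor → cannot bind it.
*[Noor₁'s editor]₂* c-commands the anaphor but is outside its binding domain → cannot satisfy Principle A.
*Greta₃* c-commands the anaphor but is outside its binding domain → cannot satisfy Principle A.
*Elena₄* does not c-command the anaphor → cannot bind it.
*[Elena₄'s student]₅* c-commands the anaphor within its binding domain → licit binder.

{5}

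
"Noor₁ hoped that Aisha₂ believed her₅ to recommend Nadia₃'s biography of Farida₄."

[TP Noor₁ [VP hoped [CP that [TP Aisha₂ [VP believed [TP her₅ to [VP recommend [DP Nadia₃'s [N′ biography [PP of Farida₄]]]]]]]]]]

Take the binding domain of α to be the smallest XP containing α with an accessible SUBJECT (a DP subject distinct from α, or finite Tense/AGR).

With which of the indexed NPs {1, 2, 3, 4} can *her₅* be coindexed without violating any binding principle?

{1}

*her* is a pronoun, so Principle B applies: it must be free in its binding domain.
Binding domain of *her₅*: the embedded TP, whose subject is Aisha₂.
*Noor₁* c-commands the pronoun but from outside its binding domain, and is not c-commanded by it → coindexation permitted.
*Aisha₂* c-commands the pronoun within its binding domain → coindexation would violate Principle B.
*Nadia₃*: the pronoun c-commands this R-expression → coindexation would violate Principle C on *Nadia₃*.
*Farida₄*: the pronoun c-commands this R-expression → coindexation would violate Principle C on *Farida₄*.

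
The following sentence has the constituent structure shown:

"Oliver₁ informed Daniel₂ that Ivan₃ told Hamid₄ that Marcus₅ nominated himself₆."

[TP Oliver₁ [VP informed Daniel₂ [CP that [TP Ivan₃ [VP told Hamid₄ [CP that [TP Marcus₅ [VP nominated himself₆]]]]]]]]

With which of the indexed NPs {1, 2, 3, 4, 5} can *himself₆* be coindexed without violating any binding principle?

{5}

*himself* is an anaphor, so Principle A applies: it must be bound in its binding domain.
Binding domain of *himself₆*: the embedded TP, whose subject is Marcus₅.
*Oliver₁* c-commands the anaphor but is outside its binding domain → cannot satisfy Principle A.
*Daniel₂* c-commands the anaphor but is outside its binding domain → cannot satisfy Principle A.
*Ivan₃* c-commands the anaphor but is outside its binding domain → cannot satisfy Principle A.
*Hamid₄* c-commands the anaphor but is outside its binding domain → cannot satisfy Principle A.
*Marcus₅* c-commands the anaphor within its binding domain → licit binder.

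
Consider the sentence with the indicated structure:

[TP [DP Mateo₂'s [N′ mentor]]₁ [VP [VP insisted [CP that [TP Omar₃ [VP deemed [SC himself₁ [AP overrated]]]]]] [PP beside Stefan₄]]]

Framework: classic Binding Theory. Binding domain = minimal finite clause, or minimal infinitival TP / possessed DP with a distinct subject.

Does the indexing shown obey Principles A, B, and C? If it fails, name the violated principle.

Principle A

The two coindexed NPs are *[Mateo₂'s mentor]₁* and *himself₁*.
*himself₁* is an anaphor. Principle A requires it to be bound within its binding domain — the embedded TP, whose subject is Omar₃.
Within that domain it is c-commanded by *Omar₃*, which does not share its index.
*[Mateo₂'s mentor]₁* does c-command the anaphor, but from outside its binding domain.
The anaphor is unbound in its domain → Principle A violation.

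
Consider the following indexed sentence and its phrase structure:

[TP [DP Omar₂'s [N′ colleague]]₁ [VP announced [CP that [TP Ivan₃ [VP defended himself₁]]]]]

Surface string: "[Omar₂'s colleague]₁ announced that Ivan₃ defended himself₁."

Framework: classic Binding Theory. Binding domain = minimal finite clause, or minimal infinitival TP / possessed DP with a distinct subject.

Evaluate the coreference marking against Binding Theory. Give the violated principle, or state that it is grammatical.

Principle A

The two coindexed NPs are *[Omar₂'s colleague]₁* and *himself₁*.
*himself₁* is an anaphor. Principle A requires it to be bound within its binding domain — the embedded TP, whose subject is Ivan₃.
Within that domain it is c-commanded by *Ivan₃*, which does not share its index.
*[Omar₂'s colleague]₁* does c-command the anaphor, but from outside its binding domain.
The anaphor is unbound in its domain → Principle A violation.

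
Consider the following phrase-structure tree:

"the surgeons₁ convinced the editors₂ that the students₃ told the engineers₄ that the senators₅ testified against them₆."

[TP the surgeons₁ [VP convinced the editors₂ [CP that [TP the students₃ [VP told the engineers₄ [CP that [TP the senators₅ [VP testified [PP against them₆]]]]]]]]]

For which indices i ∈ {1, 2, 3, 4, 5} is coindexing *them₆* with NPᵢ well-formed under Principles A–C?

{1, 2, 3, 4}

*them* is a pronoun, so Principle B applies: it must be free in its binding domain.
Binding domain of *them₆*: the embedded TP, whose subject is the senators₅.
*the surgeons₁* c-commands the pronoun but from outside its binding domain, and is not c-commanded by it → coindexation permitted.
*the editors₂* c-commands the pronoun but from outside its binding domain, and is not c-commanded by it → coindexation permitted.
*the students₃* c-commands the pronoun but from outside its binding domain, and is not c-commanded by it → coindexation permitted.
*the engineers₄* c-commands the pronoun but from outside its binding domain, and is not c-commanded by it → coindexation permitted.
*the senators₅* c-commands the pronoun within its binding domain → coindexation would violate Principle B.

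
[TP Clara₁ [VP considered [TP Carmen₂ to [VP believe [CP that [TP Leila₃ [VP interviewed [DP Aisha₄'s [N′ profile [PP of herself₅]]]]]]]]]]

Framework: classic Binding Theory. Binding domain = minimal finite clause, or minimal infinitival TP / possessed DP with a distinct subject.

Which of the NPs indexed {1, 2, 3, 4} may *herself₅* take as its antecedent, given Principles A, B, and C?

{4}

*herself* is an anaphor, so Principle A applies: it must be bound in its binding domain.
Binding domain of *herself₅*: the possessed DP, whose subject is Aisha₄.
*Clara₁* c-commands the anaphor but is outside its binding domain → cannot satisfy Principle A.
*Carmen₂* c-commands the anaphor but is outside its binding domain → cannot satisfy Principle A.
*Leila₃* c-commands the anaphor but is outside its binding domain → cannot satisfy Principle A.
*Aisha₄* c-commands the anaphor within its binding domain → licit binder.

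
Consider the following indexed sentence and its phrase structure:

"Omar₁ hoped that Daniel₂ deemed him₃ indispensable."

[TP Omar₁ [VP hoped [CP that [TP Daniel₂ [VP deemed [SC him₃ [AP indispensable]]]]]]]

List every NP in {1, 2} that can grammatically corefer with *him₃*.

*him* is a pronoun, so Principle B applies: it must be free in its binding domain.
Binding domain of *him₃*: the embedded TP, whose subject is Daniel₂.
*Omar₁* c-commands the pronoun but from outside its binding domain, and is not c-commanded by it → coindexation permitted.
*Daniel₂* c-commands the pronoun within its binding domain → coindexation would violate Principle B.

{1}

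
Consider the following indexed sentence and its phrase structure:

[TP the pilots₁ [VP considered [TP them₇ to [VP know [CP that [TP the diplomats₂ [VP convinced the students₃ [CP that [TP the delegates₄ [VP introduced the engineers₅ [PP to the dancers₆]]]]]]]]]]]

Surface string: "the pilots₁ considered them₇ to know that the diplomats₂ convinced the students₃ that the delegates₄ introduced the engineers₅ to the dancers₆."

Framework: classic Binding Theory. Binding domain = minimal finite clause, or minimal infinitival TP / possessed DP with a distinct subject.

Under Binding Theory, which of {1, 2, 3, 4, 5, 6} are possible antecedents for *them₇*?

*them* is a pronoun, so Principle B applies: it must be free in its binding domain.
Binding domain of *them₇*: the matrix TP, whose subject is the pilots₁.
*the pilots₁* c-commands the pronoun within its binding domain → coindexation would violate Principle B.
*the diplomats₂*: the pronoun c-commands this R-expression → coindexation would violate Principle C on *the diplomats₂*.
*the students₃*: the pronoun c-commands this R-expression → coindexation would violate Principle C on *the students₃*.
*the delegates₄*: the pronoun c-commands this R-expression → coindexation would violate Principle C on *the delegates₄*.
*the engineers₅*: the pronoun c-commands this R-expression → coindexation would violate Principle C on *the engineers₅*.
*the dancers₆*: the pronoun c-commands this R-expression → coindexation would violate Principle C on *the dancers₆*.

none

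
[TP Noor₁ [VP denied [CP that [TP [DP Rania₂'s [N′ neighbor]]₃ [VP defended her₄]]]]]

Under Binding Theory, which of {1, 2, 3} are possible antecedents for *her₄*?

*her* is a pronoun, so Principle B applies: it must be free in its binding domain.
Binding domain of *her₄*: the embedded TP, whose subject is [Rania₂'s neighbor]₃.
*Noor₁* c-commands the pronoun but from outside its binding domain, and is not c-commanded by it → coindexation permitted.
*Rania₂* and the pronoun do not c-command one another → neither Principle B nor Principle C is at stake; coindexation permitted.
*[Rania₂'s neighbor]₃* c-commands the pronoun within its binding domain → coindexation would violate Principle B.

{1, 2}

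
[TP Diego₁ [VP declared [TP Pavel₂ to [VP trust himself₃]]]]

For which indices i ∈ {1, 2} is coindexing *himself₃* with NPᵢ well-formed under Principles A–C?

{2}

*himself* is an anaphor, so Principle A applies: it must be bound in its binding domain.
Binding domain of *himself₃*: the embedded TP, whose subject is Pavel₂.
*Diego₁* c-commands the anaphor but is outside its binding domain → cannot satisfy Principle A.
*Pavel₂* c-commands the anaphor within its binding domain → licit binder.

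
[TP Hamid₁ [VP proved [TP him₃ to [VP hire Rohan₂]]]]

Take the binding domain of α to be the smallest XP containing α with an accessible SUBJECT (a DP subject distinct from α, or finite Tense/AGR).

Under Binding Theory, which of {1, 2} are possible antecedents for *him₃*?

*him* is a pronoun, so Principle B applies: it must be free in its binding domain.
Binding domain of *him₃*: the matrix TP, whose subject is Hamid₁.
*Hamid₁* c-commands the pronoun within its binding domain → coindexation would violate Principle B.
*Rohan₂*: the pronoun c-commands this R-expression → coindexation would violate Principle C on *Rohan₂*.

none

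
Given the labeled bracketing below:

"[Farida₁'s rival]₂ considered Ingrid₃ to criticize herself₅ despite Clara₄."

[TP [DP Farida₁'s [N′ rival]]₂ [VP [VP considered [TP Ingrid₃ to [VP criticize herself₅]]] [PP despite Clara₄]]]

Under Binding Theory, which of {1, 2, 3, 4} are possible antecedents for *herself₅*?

{3}

*herself* is an anaphor, so Principle A applies: it must be bound in its binding domain.
Binding domain of *herself₅*: the embedded TP, whose subject is Ingrid₃.
*Farida₁* does not c-command the anaphor → cannot bind it.
*[Farida₁'s rival]₂* c-commands the anaphor but is outside its binding domain → cannot satisfy Principle A.
*Ingrid₃* c-commands the anaphor within its binding domain → licit binder.
*Clara₄* does not c-command the anaphor → cannot bind it.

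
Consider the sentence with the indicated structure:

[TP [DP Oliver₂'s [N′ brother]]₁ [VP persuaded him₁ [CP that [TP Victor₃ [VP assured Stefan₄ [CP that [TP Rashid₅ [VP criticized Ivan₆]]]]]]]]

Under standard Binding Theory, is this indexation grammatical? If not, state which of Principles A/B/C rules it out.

Principle B

The two coindexed NPs are *[Oliver₂'s brother]₁* and *him₁*.
*him₁* is a pronoun. Its binding domain is the matrix TP, whose subject is [Oliver₂'s brother]₁.
*[Oliver₂'s brother]₁* c-commands it within that domain and carries the same index.
The pronoun is locally bound → Principle B violation.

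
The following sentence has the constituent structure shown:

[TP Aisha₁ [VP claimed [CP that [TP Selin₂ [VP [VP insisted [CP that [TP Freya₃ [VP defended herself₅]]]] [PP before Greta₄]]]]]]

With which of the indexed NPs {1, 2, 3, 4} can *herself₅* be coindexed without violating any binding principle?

*herself* is an anaphor, so Principle A applies: it must be bound in its binding domain.
Binding domain of *herself₅*: the embedded TP, whose subject is Freya₃.
*Aisha₁* c-commands the anaphor but is outside its binding domain → cannot satisfy Principle A.
*Selin₂* c-commands the anaphor but is outside its binding domain → cannot satisfy Principle A.
*Freya₃* c-commands the anaphor within its binding domain → licit binder.
*Greta₄* does not c-command the anaphor → cannot bind it.

{3}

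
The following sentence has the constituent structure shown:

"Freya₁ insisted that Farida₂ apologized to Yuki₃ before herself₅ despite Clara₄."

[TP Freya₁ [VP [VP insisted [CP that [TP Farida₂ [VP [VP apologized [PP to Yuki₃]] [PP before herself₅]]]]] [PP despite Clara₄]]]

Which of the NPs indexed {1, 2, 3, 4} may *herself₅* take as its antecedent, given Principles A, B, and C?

*herself* is an anaphor, so Principle A applies: it must be bound in its binding domain.
Binding domain of *herself₅*: the embedded TP, whose subject is Farida₂.
*Freya₁* c-commands the anaphor but is outside its binding domain → cannot satisfy Principle A.
*Farida₂* c-commands the anaphor within its binding domain → licit binder.
*Yuki₃* does not c-command the anaphor → cannot bind it.
*Clara₄* does not c-command the anaphor → cannot bind it.

{2}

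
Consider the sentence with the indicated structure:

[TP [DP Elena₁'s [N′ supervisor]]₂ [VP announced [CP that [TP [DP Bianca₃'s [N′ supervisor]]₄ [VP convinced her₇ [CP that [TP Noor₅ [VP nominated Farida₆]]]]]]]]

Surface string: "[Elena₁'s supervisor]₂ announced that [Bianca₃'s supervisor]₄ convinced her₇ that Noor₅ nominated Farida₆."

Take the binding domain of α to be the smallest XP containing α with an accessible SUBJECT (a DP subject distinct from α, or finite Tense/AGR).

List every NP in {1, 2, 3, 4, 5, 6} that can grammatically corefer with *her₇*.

*her* is a pronoun, so Principle B applies: it must be free in its binding domain.
Binding domain of *her₇*: the embedded TP, whose subject is [Bianca₃'s supervisor]₄.
*Elena₁* and the pronoun do not c-command one another → neither Principle B nor Principle C is at stake; coindexation permitted.
*[Elena₁'s supervisor]₂* c-commands the pronoun but from outside its binding domain, and is not c-commanded by it → coindexation permitted.
*Bianca₃* and the pronoun do not c-command one another → neither Principle B nor Principle C is at stake; coindexation permitted.
*[Bianca₃'s supervisor]₄* c-commands the pronoun within its binding domain → coindexation would violate Principle B.
*Noor₅*: the pronoun c-commands this R-expression → coindexation would violate Principle C on *Noor₅*.
*Farida₆*: the pronoun c-commands this R-expression → coindexation would violate Principle C on *Farida₆*.

{1, 2, 3}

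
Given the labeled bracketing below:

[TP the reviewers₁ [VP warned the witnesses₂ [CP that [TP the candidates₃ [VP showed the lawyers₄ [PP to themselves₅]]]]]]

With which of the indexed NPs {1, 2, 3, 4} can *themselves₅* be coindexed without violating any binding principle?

*themselves* is an anaphor, so Principle A applies: it must be bound in its binding domain.
Binding domain of *themselves₅*: the embedded TP, whose subject is the candidates₃.
*the reviewers₁* c-commands the anaphor but is outside its binding domain → cannot satisfy Principle A.
*the witnesses₂* c-commands the anaphor but is outside its binding domain → cannot satisfy Principle A.
*the candidates₃* c-commands the anaphor within its binding domain → licit binder.
*the lawyers₄* c-commands the anaphor within its binding domain → licit binder.

{3, 4}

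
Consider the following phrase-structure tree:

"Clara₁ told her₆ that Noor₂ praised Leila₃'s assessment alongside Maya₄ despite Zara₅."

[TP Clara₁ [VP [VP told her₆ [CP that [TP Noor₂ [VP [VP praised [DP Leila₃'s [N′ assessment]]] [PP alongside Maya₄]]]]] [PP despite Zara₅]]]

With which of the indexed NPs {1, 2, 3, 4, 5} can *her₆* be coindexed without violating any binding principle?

{5}

*her* is a pronoun, so Principle B applies: it must be free in its binding domain.
Binding domain of *her₆*: the matrix TP, whose subject is Clara₁.
*Clara₁* c-commands the pronoun within its binding domain → coindexation would violate Principle B.
*Noor₂*: the pronoun c-commands this R-expression → coindexation would violate Principle C on *Noor₂*.
*Leila₃*: the pronoun c-commands this R-expression → coindexation would violate Principle C on *Leila₃*.
*Maya₄*: the pronoun c-commands this R-expression → coindexation would violate Principle C on *Maya₄*.
*Zara₅* and the pronoun do not c-command one another → neither Principle B nor Principle C is at stake; coindexation permitted.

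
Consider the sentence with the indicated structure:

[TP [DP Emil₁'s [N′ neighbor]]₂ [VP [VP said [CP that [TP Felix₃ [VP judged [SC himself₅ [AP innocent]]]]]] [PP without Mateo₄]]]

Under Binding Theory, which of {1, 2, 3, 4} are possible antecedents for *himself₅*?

{3}

*himself* is an anaphor, so Principle A applies: it must be bound in its binding domain.
Binding domain of *himself₅*: the embedded TP, whose subject is Felix₃.
*Emil₁* does not c-command the anaphor → cannot bind it.
*[Emil₁'s neighbor]₂* c-commands the anaphor but is outside its binding domain → cannot satisfy Principle A.
*Felix₃* c-commands the anaphor within its binding domain → licit binder.
*Mateo₄* does not c-command the anaphor → cannot bind it.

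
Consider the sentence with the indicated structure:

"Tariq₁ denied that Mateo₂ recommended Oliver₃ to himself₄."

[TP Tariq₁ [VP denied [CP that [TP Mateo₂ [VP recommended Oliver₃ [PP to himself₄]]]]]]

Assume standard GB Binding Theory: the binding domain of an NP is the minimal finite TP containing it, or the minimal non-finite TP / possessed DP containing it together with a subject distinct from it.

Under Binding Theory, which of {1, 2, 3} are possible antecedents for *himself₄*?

{2, 3}

*himself* is an anaphor, so Principle A applies: it must be bound in its binding domain.
Binding domain of *himself₄*: the embedded TP, whose subject is Mateo₂.
*Tariq₁* c-commands the anaphor but is outside its binding domain → cannot satisfy Principle A.
*Mateo₂* c-commands the anaphor within its binding domain → licit binder.
*Oliver₃* c-commands the anaphor within its binding domain → licit binder.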